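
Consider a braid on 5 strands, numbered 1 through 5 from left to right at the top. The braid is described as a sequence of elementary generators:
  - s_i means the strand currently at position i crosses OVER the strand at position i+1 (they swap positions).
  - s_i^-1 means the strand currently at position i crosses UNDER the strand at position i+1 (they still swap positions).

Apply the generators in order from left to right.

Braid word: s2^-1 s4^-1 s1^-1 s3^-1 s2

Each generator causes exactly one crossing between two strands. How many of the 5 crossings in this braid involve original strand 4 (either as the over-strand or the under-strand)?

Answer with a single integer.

Gen 1: crossing 2x3. Involves strand 4? no. Count so far: 0
Gen 2: crossing 4x5. Involves strand 4? yes. Count so far: 1
Gen 3: crossing 1x3. Involves strand 4? no. Count so far: 1
Gen 4: crossing 2x5. Involves strand 4? no. Count so far: 1
Gen 5: crossing 1x5. Involves strand 4? no. Count so far: 1

Answer: 1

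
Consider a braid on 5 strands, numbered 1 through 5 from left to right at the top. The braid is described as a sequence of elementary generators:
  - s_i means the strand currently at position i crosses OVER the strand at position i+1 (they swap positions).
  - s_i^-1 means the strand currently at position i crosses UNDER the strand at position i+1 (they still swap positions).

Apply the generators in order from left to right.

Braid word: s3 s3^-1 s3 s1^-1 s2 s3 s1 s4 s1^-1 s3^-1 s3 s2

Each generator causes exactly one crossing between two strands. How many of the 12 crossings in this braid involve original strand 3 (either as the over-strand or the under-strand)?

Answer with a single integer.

Gen 1: crossing 3x4. Involves strand 3? yes. Count so far: 1
Gen 2: crossing 4x3. Involves strand 3? yes. Count so far: 2
Gen 3: crossing 3x4. Involves strand 3? yes. Count so far: 3
Gen 4: crossing 1x2. Involves strand 3? no. Count so far: 3
Gen 5: crossing 1x4. Involves strand 3? no. Count so far: 3
Gen 6: crossing 1x3. Involves strand 3? yes. Count so far: 4
Gen 7: crossing 2x4. Involves strand 3? no. Count so far: 4
Gen 8: crossing 1x5. Involves strand 3? no. Count so far: 4
Gen 9: crossing 4x2. Involves strand 3? no. Count so far: 4
Gen 10: crossing 3x5. Involves strand 3? yes. Count so far: 5
Gen 11: crossing 5x3. Involves strand 3? yes. Count so far: 6
Gen 12: crossing 4x3. Involves strand 3? yes. Count so far: 7

Answer: 7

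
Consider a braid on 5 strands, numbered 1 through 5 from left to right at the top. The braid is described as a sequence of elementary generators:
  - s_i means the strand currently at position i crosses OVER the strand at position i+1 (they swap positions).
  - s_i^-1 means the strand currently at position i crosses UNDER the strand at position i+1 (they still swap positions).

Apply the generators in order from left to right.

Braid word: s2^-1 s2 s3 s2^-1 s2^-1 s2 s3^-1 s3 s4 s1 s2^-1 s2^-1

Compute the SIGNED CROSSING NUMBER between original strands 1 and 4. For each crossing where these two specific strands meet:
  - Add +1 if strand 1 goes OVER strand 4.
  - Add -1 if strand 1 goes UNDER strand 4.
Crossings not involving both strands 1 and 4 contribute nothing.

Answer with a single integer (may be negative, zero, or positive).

Gen 1: crossing 2x3. Both 1&4? no. Sum: 0
Gen 2: crossing 3x2. Both 1&4? no. Sum: 0
Gen 3: crossing 3x4. Both 1&4? no. Sum: 0
Gen 4: crossing 2x4. Both 1&4? no. Sum: 0
Gen 5: crossing 4x2. Both 1&4? no. Sum: 0
Gen 6: crossing 2x4. Both 1&4? no. Sum: 0
Gen 7: crossing 2x3. Both 1&4? no. Sum: 0
Gen 8: crossing 3x2. Both 1&4? no. Sum: 0
Gen 9: crossing 3x5. Both 1&4? no. Sum: 0
Gen 10: 1 over 4. Both 1&4? yes. Contrib: +1. Sum: 1
Gen 11: crossing 1x2. Both 1&4? no. Sum: 1
Gen 12: crossing 2x1. Both 1&4? no. Sum: 1

Answer: 1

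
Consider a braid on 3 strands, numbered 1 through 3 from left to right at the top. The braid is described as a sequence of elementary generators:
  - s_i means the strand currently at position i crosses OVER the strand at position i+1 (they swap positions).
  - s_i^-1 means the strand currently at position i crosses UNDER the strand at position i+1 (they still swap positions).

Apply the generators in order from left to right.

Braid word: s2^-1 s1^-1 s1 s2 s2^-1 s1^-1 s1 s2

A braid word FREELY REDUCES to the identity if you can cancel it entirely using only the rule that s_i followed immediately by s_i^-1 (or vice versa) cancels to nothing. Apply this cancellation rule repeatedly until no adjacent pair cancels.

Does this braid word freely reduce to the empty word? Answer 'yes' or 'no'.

Gen 1 (s2^-1): push. Stack: [s2^-1]
Gen 2 (s1^-1): push. Stack: [s2^-1 s1^-1]
Gen 3 (s1): cancels prior s1^-1. Stack: [s2^-1]
Gen 4 (s2): cancels prior s2^-1. Stack: []
Gen 5 (s2^-1): push. Stack: [s2^-1]
Gen 6 (s1^-1): push. Stack: [s2^-1 s1^-1]
Gen 7 (s1): cancels prior s1^-1. Stack: [s2^-1]
Gen 8 (s2): cancels prior s2^-1. Stack: []
Reduced word: (empty)

Answer: yes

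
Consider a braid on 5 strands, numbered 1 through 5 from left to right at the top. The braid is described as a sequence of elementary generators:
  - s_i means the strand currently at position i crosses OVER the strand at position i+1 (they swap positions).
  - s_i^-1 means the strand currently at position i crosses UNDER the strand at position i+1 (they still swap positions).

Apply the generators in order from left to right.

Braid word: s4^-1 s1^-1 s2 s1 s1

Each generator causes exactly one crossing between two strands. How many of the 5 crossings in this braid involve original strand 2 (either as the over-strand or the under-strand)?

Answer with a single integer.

Answer: 3

Derivation:
Gen 1: crossing 4x5. Involves strand 2? no. Count so far: 0
Gen 2: crossing 1x2. Involves strand 2? yes. Count so far: 1
Gen 3: crossing 1x3. Involves strand 2? no. Count so far: 1
Gen 4: crossing 2x3. Involves strand 2? yes. Count so far: 2
Gen 5: crossing 3x2. Involves strand 2? yes. Count so far: 3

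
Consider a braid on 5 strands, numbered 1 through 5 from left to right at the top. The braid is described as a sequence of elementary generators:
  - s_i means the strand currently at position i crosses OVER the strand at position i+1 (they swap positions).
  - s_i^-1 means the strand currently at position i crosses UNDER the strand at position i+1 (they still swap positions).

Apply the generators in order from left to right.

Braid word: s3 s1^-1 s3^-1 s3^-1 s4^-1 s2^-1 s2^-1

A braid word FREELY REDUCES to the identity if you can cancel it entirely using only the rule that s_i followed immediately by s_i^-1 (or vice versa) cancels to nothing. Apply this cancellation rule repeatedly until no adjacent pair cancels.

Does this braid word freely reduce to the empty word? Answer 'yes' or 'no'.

Gen 1 (s3): push. Stack: [s3]
Gen 2 (s1^-1): push. Stack: [s3 s1^-1]
Gen 3 (s3^-1): push. Stack: [s3 s1^-1 s3^-1]
Gen 4 (s3^-1): push. Stack: [s3 s1^-1 s3^-1 s3^-1]
Gen 5 (s4^-1): push. Stack: [s3 s1^-1 s3^-1 s3^-1 s4^-1]
Gen 6 (s2^-1): push. Stack: [s3 s1^-1 s3^-1 s3^-1 s4^-1 s2^-1]
Gen 7 (s2^-1): push. Stack: [s3 s1^-1 s3^-1 s3^-1 s4^-1 s2^-1 s2^-1]
Reduced word: s3 s1^-1 s3^-1 s3^-1 s4^-1 s2^-1 s2^-1

Answer: no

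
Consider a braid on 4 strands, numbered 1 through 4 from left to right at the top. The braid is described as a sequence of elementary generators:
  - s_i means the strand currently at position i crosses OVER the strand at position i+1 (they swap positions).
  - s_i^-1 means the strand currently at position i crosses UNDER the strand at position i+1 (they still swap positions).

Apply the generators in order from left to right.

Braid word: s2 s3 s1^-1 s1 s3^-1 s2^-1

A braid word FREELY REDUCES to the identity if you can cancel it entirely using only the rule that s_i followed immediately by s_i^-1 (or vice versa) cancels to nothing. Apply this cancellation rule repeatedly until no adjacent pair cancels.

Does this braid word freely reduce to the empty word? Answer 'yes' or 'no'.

Answer: yes

Derivation:
Gen 1 (s2): push. Stack: [s2]
Gen 2 (s3): push. Stack: [s2 s3]
Gen 3 (s1^-1): push. Stack: [s2 s3 s1^-1]
Gen 4 (s1): cancels prior s1^-1. Stack: [s2 s3]
Gen 5 (s3^-1): cancels prior s3. Stack: [s2]
Gen 6 (s2^-1): cancels prior s2. Stack: []
Reduced word: (empty)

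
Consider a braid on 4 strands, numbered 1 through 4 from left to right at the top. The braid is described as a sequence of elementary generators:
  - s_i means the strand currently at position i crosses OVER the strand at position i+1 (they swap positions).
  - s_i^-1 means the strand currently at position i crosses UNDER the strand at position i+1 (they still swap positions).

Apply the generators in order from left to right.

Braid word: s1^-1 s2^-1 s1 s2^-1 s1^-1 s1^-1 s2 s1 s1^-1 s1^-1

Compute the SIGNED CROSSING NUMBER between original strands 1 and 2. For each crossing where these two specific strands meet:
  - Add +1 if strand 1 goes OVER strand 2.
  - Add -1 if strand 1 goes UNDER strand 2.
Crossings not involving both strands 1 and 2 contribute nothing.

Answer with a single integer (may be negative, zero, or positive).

Gen 1: 1 under 2. Both 1&2? yes. Contrib: -1. Sum: -1
Gen 2: crossing 1x3. Both 1&2? no. Sum: -1
Gen 3: crossing 2x3. Both 1&2? no. Sum: -1
Gen 4: 2 under 1. Both 1&2? yes. Contrib: +1. Sum: 0
Gen 5: crossing 3x1. Both 1&2? no. Sum: 0
Gen 6: crossing 1x3. Both 1&2? no. Sum: 0
Gen 7: 1 over 2. Both 1&2? yes. Contrib: +1. Sum: 1
Gen 8: crossing 3x2. Both 1&2? no. Sum: 1
Gen 9: crossing 2x3. Both 1&2? no. Sum: 1
Gen 10: crossing 3x2. Both 1&2? no. Sum: 1

Answer: 1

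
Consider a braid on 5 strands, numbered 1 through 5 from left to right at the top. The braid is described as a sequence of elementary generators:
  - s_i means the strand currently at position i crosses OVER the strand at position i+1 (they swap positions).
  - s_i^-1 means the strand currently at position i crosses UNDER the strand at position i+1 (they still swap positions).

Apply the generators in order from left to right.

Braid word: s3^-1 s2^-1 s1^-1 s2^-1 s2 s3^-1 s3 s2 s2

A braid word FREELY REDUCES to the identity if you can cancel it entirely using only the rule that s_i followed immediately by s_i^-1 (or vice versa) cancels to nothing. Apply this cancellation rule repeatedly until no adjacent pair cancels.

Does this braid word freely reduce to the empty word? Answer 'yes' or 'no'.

Gen 1 (s3^-1): push. Stack: [s3^-1]
Gen 2 (s2^-1): push. Stack: [s3^-1 s2^-1]
Gen 3 (s1^-1): push. Stack: [s3^-1 s2^-1 s1^-1]
Gen 4 (s2^-1): push. Stack: [s3^-1 s2^-1 s1^-1 s2^-1]
Gen 5 (s2): cancels prior s2^-1. Stack: [s3^-1 s2^-1 s1^-1]
Gen 6 (s3^-1): push. Stack: [s3^-1 s2^-1 s1^-1 s3^-1]
Gen 7 (s3): cancels prior s3^-1. Stack: [s3^-1 s2^-1 s1^-1]
Gen 8 (s2): push. Stack: [s3^-1 s2^-1 s1^-1 s2]
Gen 9 (s2): push. Stack: [s3^-1 s2^-1 s1^-1 s2 s2]
Reduced word: s3^-1 s2^-1 s1^-1 s2 s2

Answer: no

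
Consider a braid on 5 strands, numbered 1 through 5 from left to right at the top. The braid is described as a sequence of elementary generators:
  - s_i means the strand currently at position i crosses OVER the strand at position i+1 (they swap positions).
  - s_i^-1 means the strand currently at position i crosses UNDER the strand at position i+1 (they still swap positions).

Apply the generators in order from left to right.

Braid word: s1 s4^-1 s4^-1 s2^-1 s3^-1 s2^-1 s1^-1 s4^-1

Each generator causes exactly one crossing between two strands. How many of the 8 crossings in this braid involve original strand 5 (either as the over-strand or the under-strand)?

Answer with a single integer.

Answer: 3

Derivation:
Gen 1: crossing 1x2. Involves strand 5? no. Count so far: 0
Gen 2: crossing 4x5. Involves strand 5? yes. Count so far: 1
Gen 3: crossing 5x4. Involves strand 5? yes. Count so far: 2
Gen 4: crossing 1x3. Involves strand 5? no. Count so far: 2
Gen 5: crossing 1x4. Involves strand 5? no. Count so far: 2
Gen 6: crossing 3x4. Involves strand 5? no. Count so far: 2
Gen 7: crossing 2x4. Involves strand 5? no. Count so far: 2
Gen 8: crossing 1x5. Involves strand 5? yes. Count so far: 3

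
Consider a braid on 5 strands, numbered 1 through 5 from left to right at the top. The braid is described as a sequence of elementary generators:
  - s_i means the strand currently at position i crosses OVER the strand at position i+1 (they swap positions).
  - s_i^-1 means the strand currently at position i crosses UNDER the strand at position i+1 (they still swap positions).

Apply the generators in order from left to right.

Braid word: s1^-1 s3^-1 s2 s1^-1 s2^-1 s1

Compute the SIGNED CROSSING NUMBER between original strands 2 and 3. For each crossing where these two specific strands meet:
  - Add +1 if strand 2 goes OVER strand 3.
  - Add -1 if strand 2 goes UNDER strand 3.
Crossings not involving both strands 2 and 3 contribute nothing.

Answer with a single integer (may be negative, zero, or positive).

Gen 1: crossing 1x2. Both 2&3? no. Sum: 0
Gen 2: crossing 3x4. Both 2&3? no. Sum: 0
Gen 3: crossing 1x4. Both 2&3? no. Sum: 0
Gen 4: crossing 2x4. Both 2&3? no. Sum: 0
Gen 5: crossing 2x1. Both 2&3? no. Sum: 0
Gen 6: crossing 4x1. Both 2&3? no. Sum: 0

Answer: 0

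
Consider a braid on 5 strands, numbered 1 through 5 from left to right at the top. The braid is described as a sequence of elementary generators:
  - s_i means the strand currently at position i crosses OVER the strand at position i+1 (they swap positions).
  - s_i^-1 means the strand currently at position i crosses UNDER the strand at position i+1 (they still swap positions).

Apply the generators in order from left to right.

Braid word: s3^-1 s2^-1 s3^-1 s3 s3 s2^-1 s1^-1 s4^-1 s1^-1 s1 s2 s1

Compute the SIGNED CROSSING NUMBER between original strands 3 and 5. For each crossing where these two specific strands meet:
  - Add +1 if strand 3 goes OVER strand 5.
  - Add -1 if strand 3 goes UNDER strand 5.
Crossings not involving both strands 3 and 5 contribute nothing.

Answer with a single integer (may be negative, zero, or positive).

Gen 1: crossing 3x4. Both 3&5? no. Sum: 0
Gen 2: crossing 2x4. Both 3&5? no. Sum: 0
Gen 3: crossing 2x3. Both 3&5? no. Sum: 0
Gen 4: crossing 3x2. Both 3&5? no. Sum: 0
Gen 5: crossing 2x3. Both 3&5? no. Sum: 0
Gen 6: crossing 4x3. Both 3&5? no. Sum: 0
Gen 7: crossing 1x3. Both 3&5? no. Sum: 0
Gen 8: crossing 2x5. Both 3&5? no. Sum: 0
Gen 9: crossing 3x1. Both 3&5? no. Sum: 0
Gen 10: crossing 1x3. Both 3&5? no. Sum: 0
Gen 11: crossing 1x4. Both 3&5? no. Sum: 0
Gen 12: crossing 3x4. Both 3&5? no. Sum: 0

Answer: 0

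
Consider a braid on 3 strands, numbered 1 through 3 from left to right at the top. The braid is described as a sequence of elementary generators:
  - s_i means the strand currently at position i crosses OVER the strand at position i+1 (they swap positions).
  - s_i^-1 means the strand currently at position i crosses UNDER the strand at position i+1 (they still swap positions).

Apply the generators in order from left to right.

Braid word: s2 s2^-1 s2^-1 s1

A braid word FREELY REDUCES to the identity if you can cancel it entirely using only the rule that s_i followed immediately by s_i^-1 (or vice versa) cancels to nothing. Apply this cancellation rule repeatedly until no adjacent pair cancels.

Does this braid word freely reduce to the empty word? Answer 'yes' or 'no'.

Gen 1 (s2): push. Stack: [s2]
Gen 2 (s2^-1): cancels prior s2. Stack: []
Gen 3 (s2^-1): push. Stack: [s2^-1]
Gen 4 (s1): push. Stack: [s2^-1 s1]
Reduced word: s2^-1 s1

Answer: no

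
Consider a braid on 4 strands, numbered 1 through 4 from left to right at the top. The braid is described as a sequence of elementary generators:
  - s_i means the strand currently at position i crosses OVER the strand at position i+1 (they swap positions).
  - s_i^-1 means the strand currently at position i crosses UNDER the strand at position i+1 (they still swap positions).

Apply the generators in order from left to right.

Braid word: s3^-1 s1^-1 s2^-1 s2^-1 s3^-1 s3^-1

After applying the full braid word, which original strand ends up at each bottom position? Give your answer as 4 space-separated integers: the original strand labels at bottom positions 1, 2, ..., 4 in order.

Answer: 2 1 4 3

Derivation:
Gen 1 (s3^-1): strand 3 crosses under strand 4. Perm now: [1 2 4 3]
Gen 2 (s1^-1): strand 1 crosses under strand 2. Perm now: [2 1 4 3]
Gen 3 (s2^-1): strand 1 crosses under strand 4. Perm now: [2 4 1 3]
Gen 4 (s2^-1): strand 4 crosses under strand 1. Perm now: [2 1 4 3]
Gen 5 (s3^-1): strand 4 crosses under strand 3. Perm now: [2 1 3 4]
Gen 6 (s3^-1): strand 3 crosses under strand 4. Perm now: [2 1 4 3]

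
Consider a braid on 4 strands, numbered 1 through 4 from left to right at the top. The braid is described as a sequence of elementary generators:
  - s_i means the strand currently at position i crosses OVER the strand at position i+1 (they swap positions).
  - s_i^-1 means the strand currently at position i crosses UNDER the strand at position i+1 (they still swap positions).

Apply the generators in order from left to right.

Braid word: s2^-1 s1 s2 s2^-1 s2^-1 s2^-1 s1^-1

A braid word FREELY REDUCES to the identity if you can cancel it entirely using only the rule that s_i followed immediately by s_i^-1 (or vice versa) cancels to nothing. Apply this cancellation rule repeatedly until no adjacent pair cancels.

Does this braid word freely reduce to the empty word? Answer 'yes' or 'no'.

Answer: no

Derivation:
Gen 1 (s2^-1): push. Stack: [s2^-1]
Gen 2 (s1): push. Stack: [s2^-1 s1]
Gen 3 (s2): push. Stack: [s2^-1 s1 s2]
Gen 4 (s2^-1): cancels prior s2. Stack: [s2^-1 s1]
Gen 5 (s2^-1): push. Stack: [s2^-1 s1 s2^-1]
Gen 6 (s2^-1): push. Stack: [s2^-1 s1 s2^-1 s2^-1]
Gen 7 (s1^-1): push. Stack: [s2^-1 s1 s2^-1 s2^-1 s1^-1]
Reduced word: s2^-1 s1 s2^-1 s2^-1 s1^-1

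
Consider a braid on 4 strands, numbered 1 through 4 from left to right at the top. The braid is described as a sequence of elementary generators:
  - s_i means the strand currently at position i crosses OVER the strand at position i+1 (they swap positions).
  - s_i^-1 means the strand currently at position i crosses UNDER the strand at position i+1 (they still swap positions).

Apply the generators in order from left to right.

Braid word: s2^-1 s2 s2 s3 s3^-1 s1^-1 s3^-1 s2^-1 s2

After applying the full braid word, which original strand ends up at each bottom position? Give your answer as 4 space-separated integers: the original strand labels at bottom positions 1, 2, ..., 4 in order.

Answer: 3 1 4 2

Derivation:
Gen 1 (s2^-1): strand 2 crosses under strand 3. Perm now: [1 3 2 4]
Gen 2 (s2): strand 3 crosses over strand 2. Perm now: [1 2 3 4]
Gen 3 (s2): strand 2 crosses over strand 3. Perm now: [1 3 2 4]
Gen 4 (s3): strand 2 crosses over strand 4. Perm now: [1 3 4 2]
Gen 5 (s3^-1): strand 4 crosses under strand 2. Perm now: [1 3 2 4]
Gen 6 (s1^-1): strand 1 crosses under strand 3. Perm now: [3 1 2 4]
Gen 7 (s3^-1): strand 2 crosses under strand 4. Perm now: [3 1 4 2]
Gen 8 (s2^-1): strand 1 crosses under strand 4. Perm now: [3 4 1 2]
Gen 9 (s2): strand 4 crosses over strand 1. Perm now: [3 1 4 2]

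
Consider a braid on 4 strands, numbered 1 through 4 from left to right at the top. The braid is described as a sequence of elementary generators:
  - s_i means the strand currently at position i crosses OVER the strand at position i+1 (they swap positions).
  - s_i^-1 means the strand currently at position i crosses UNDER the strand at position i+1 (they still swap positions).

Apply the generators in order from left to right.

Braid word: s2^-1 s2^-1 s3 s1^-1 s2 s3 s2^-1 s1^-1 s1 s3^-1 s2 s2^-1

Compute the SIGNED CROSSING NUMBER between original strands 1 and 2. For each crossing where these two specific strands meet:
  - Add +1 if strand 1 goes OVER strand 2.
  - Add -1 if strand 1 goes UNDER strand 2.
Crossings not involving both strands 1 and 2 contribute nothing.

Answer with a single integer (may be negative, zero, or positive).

Answer: -1

Derivation:
Gen 1: crossing 2x3. Both 1&2? no. Sum: 0
Gen 2: crossing 3x2. Both 1&2? no. Sum: 0
Gen 3: crossing 3x4. Both 1&2? no. Sum: 0
Gen 4: 1 under 2. Both 1&2? yes. Contrib: -1. Sum: -1
Gen 5: crossing 1x4. Both 1&2? no. Sum: -1
Gen 6: crossing 1x3. Both 1&2? no. Sum: -1
Gen 7: crossing 4x3. Both 1&2? no. Sum: -1
Gen 8: crossing 2x3. Both 1&2? no. Sum: -1
Gen 9: crossing 3x2. Both 1&2? no. Sum: -1
Gen 10: crossing 4x1. Both 1&2? no. Sum: -1
Gen 11: crossing 3x1. Both 1&2? no. Sum: -1
Gen 12: crossing 1x3. Both 1&2? no. Sum: -1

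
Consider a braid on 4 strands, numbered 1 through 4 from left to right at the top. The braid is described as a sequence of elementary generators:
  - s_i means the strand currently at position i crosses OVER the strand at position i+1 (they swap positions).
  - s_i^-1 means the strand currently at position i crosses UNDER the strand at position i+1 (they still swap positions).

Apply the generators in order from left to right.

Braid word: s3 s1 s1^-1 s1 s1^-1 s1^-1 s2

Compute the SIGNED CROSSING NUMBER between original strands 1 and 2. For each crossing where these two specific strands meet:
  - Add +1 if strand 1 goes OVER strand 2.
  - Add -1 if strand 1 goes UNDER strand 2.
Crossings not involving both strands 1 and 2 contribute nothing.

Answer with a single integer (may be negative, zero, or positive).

Gen 1: crossing 3x4. Both 1&2? no. Sum: 0
Gen 2: 1 over 2. Both 1&2? yes. Contrib: +1. Sum: 1
Gen 3: 2 under 1. Both 1&2? yes. Contrib: +1. Sum: 2
Gen 4: 1 over 2. Both 1&2? yes. Contrib: +1. Sum: 3
Gen 5: 2 under 1. Both 1&2? yes. Contrib: +1. Sum: 4
Gen 6: 1 under 2. Both 1&2? yes. Contrib: -1. Sum: 3
Gen 7: crossing 1x4. Both 1&2? no. Sum: 3

Answer: 3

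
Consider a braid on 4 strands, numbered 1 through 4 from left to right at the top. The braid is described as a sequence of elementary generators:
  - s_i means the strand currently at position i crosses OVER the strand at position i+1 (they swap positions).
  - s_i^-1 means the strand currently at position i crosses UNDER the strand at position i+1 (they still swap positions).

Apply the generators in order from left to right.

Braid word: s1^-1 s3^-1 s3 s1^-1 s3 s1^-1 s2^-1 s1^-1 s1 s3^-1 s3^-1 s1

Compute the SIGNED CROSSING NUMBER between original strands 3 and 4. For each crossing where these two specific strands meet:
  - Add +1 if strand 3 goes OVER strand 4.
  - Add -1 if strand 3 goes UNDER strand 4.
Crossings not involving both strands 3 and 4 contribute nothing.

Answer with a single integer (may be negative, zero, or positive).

Gen 1: crossing 1x2. Both 3&4? no. Sum: 0
Gen 2: 3 under 4. Both 3&4? yes. Contrib: -1. Sum: -1
Gen 3: 4 over 3. Both 3&4? yes. Contrib: -1. Sum: -2
Gen 4: crossing 2x1. Both 3&4? no. Sum: -2
Gen 5: 3 over 4. Both 3&4? yes. Contrib: +1. Sum: -1
Gen 6: crossing 1x2. Both 3&4? no. Sum: -1
Gen 7: crossing 1x4. Both 3&4? no. Sum: -1
Gen 8: crossing 2x4. Both 3&4? no. Sum: -1
Gen 9: crossing 4x2. Both 3&4? no. Sum: -1
Gen 10: crossing 1x3. Both 3&4? no. Sum: -1
Gen 11: crossing 3x1. Both 3&4? no. Sum: -1
Gen 12: crossing 2x4. Both 3&4? no. Sum: -1

Answer: -1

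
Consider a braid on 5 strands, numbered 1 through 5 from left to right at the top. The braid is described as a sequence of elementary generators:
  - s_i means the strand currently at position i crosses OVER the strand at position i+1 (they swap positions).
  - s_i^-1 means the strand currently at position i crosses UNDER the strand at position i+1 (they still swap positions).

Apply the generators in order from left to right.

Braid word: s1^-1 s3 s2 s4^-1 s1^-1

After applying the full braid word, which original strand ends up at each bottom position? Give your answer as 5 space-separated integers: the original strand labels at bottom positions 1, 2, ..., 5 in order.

Gen 1 (s1^-1): strand 1 crosses under strand 2. Perm now: [2 1 3 4 5]
Gen 2 (s3): strand 3 crosses over strand 4. Perm now: [2 1 4 3 5]
Gen 3 (s2): strand 1 crosses over strand 4. Perm now: [2 4 1 3 5]
Gen 4 (s4^-1): strand 3 crosses under strand 5. Perm now: [2 4 1 5 3]
Gen 5 (s1^-1): strand 2 crosses under strand 4. Perm now: [4 2 1 5 3]

Answer: 4 2 1 5 3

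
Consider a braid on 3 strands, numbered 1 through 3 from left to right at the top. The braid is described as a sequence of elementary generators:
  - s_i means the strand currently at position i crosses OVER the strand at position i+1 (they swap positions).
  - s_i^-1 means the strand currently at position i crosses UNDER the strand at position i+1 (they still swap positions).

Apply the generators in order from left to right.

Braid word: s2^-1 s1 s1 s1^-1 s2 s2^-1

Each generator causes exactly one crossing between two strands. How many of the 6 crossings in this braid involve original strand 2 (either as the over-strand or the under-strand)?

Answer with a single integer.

Gen 1: crossing 2x3. Involves strand 2? yes. Count so far: 1
Gen 2: crossing 1x3. Involves strand 2? no. Count so far: 1
Gen 3: crossing 3x1. Involves strand 2? no. Count so far: 1
Gen 4: crossing 1x3. Involves strand 2? no. Count so far: 1
Gen 5: crossing 1x2. Involves strand 2? yes. Count so far: 2
Gen 6: crossing 2x1. Involves strand 2? yes. Count so far: 3

Answer: 3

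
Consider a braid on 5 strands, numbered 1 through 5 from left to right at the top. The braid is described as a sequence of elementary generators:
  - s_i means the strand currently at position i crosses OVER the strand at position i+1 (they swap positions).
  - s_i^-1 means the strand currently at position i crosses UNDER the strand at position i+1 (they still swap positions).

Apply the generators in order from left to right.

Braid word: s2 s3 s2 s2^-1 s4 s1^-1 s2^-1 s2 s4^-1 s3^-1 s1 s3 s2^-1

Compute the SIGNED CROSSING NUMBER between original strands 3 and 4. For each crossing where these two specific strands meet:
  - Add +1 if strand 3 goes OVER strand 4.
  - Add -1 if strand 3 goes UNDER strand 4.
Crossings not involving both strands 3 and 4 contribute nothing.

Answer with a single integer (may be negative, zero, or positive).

Answer: 1

Derivation:
Gen 1: crossing 2x3. Both 3&4? no. Sum: 0
Gen 2: crossing 2x4. Both 3&4? no. Sum: 0
Gen 3: 3 over 4. Both 3&4? yes. Contrib: +1. Sum: 1
Gen 4: 4 under 3. Both 3&4? yes. Contrib: +1. Sum: 2
Gen 5: crossing 2x5. Both 3&4? no. Sum: 2
Gen 6: crossing 1x3. Both 3&4? no. Sum: 2
Gen 7: crossing 1x4. Both 3&4? no. Sum: 2
Gen 8: crossing 4x1. Both 3&4? no. Sum: 2
Gen 9: crossing 5x2. Both 3&4? no. Sum: 2
Gen 10: crossing 4x2. Both 3&4? no. Sum: 2
Gen 11: crossing 3x1. Both 3&4? no. Sum: 2
Gen 12: crossing 2x4. Both 3&4? no. Sum: 2
Gen 13: 3 under 4. Both 3&4? yes. Contrib: -1. Sum: 1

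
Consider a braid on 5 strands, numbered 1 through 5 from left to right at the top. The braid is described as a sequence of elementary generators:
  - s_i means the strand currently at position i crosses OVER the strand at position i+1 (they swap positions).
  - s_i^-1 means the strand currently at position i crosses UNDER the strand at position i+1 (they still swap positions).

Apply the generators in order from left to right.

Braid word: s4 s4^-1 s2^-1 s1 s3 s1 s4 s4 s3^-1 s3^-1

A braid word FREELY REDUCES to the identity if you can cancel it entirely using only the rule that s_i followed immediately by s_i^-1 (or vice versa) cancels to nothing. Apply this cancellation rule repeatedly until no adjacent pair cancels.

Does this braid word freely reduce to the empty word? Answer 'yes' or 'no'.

Answer: no

Derivation:
Gen 1 (s4): push. Stack: [s4]
Gen 2 (s4^-1): cancels prior s4. Stack: []
Gen 3 (s2^-1): push. Stack: [s2^-1]
Gen 4 (s1): push. Stack: [s2^-1 s1]
Gen 5 (s3): push. Stack: [s2^-1 s1 s3]
Gen 6 (s1): push. Stack: [s2^-1 s1 s3 s1]
Gen 7 (s4): push. Stack: [s2^-1 s1 s3 s1 s4]
Gen 8 (s4): push. Stack: [s2^-1 s1 s3 s1 s4 s4]
Gen 9 (s3^-1): push. Stack: [s2^-1 s1 s3 s1 s4 s4 s3^-1]
Gen 10 (s3^-1): push. Stack: [s2^-1 s1 s3 s1 s4 s4 s3^-1 s3^-1]
Reduced word: s2^-1 s1 s3 s1 s4 s4 s3^-1 s3^-1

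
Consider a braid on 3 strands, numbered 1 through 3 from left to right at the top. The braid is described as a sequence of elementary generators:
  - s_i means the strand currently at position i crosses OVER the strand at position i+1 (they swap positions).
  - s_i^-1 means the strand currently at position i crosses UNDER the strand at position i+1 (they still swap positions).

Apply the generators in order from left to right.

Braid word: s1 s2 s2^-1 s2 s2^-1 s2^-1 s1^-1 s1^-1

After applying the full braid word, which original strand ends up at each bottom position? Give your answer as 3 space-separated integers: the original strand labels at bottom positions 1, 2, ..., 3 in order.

Gen 1 (s1): strand 1 crosses over strand 2. Perm now: [2 1 3]
Gen 2 (s2): strand 1 crosses over strand 3. Perm now: [2 3 1]
Gen 3 (s2^-1): strand 3 crosses under strand 1. Perm now: [2 1 3]
Gen 4 (s2): strand 1 crosses over strand 3. Perm now: [2 3 1]
Gen 5 (s2^-1): strand 3 crosses under strand 1. Perm now: [2 1 3]
Gen 6 (s2^-1): strand 1 crosses under strand 3. Perm now: [2 3 1]
Gen 7 (s1^-1): strand 2 crosses under strand 3. Perm now: [3 2 1]
Gen 8 (s1^-1): strand 3 crosses under strand 2. Perm now: [2 3 1]

Answer: 2 3 1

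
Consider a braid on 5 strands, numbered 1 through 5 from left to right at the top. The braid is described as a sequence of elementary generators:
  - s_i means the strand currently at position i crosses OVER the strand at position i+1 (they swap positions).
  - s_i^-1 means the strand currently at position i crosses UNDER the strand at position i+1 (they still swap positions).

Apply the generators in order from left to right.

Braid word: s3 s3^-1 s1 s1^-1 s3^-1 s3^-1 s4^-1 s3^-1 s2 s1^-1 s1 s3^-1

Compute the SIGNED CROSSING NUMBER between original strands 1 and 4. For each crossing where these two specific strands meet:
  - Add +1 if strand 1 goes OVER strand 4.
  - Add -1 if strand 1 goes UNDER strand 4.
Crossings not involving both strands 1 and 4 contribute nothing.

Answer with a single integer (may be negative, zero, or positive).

Gen 1: crossing 3x4. Both 1&4? no. Sum: 0
Gen 2: crossing 4x3. Both 1&4? no. Sum: 0
Gen 3: crossing 1x2. Both 1&4? no. Sum: 0
Gen 4: crossing 2x1. Both 1&4? no. Sum: 0
Gen 5: crossing 3x4. Both 1&4? no. Sum: 0
Gen 6: crossing 4x3. Both 1&4? no. Sum: 0
Gen 7: crossing 4x5. Both 1&4? no. Sum: 0
Gen 8: crossing 3x5. Both 1&4? no. Sum: 0
Gen 9: crossing 2x5. Both 1&4? no. Sum: 0
Gen 10: crossing 1x5. Both 1&4? no. Sum: 0
Gen 11: crossing 5x1. Both 1&4? no. Sum: 0
Gen 12: crossing 2x3. Both 1&4? no. Sum: 0

Answer: 0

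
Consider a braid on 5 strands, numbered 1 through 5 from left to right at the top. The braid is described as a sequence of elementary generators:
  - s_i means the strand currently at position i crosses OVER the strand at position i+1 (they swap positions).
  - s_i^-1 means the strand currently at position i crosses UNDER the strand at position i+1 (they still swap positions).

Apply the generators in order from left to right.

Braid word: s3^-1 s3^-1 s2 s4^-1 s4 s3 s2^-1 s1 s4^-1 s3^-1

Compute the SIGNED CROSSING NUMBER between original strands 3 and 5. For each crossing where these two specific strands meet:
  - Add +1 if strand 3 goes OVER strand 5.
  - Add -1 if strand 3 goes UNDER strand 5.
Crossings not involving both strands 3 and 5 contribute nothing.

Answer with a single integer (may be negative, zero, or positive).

Gen 1: crossing 3x4. Both 3&5? no. Sum: 0
Gen 2: crossing 4x3. Both 3&5? no. Sum: 0
Gen 3: crossing 2x3. Both 3&5? no. Sum: 0
Gen 4: crossing 4x5. Both 3&5? no. Sum: 0
Gen 5: crossing 5x4. Both 3&5? no. Sum: 0
Gen 6: crossing 2x4. Both 3&5? no. Sum: 0
Gen 7: crossing 3x4. Both 3&5? no. Sum: 0
Gen 8: crossing 1x4. Both 3&5? no. Sum: 0
Gen 9: crossing 2x5. Both 3&5? no. Sum: 0
Gen 10: 3 under 5. Both 3&5? yes. Contrib: -1. Sum: -1

Answer: -1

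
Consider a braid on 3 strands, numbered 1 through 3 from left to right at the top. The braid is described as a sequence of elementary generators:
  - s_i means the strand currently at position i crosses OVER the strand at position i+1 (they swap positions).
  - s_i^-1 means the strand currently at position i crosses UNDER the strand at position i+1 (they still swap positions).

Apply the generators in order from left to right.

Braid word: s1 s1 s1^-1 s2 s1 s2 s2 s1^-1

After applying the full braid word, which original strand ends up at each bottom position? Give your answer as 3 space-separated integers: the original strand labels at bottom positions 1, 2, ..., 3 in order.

Gen 1 (s1): strand 1 crosses over strand 2. Perm now: [2 1 3]
Gen 2 (s1): strand 2 crosses over strand 1. Perm now: [1 2 3]
Gen 3 (s1^-1): strand 1 crosses under strand 2. Perm now: [2 1 3]
Gen 4 (s2): strand 1 crosses over strand 3. Perm now: [2 3 1]
Gen 5 (s1): strand 2 crosses over strand 3. Perm now: [3 2 1]
Gen 6 (s2): strand 2 crosses over strand 1. Perm now: [3 1 2]
Gen 7 (s2): strand 1 crosses over strand 2. Perm now: [3 2 1]
Gen 8 (s1^-1): strand 3 crosses under strand 2. Perm now: [2 3 1]

Answer: 2 3 1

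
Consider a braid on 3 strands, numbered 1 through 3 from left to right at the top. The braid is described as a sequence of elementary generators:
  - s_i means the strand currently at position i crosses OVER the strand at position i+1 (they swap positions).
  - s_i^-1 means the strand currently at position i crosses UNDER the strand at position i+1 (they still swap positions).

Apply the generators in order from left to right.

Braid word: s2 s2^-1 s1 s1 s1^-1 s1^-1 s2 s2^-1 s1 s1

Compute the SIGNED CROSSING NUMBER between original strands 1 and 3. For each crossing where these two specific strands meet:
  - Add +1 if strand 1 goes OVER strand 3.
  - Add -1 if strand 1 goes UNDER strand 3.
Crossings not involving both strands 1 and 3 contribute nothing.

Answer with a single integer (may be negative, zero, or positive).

Answer: 0

Derivation:
Gen 1: crossing 2x3. Both 1&3? no. Sum: 0
Gen 2: crossing 3x2. Both 1&3? no. Sum: 0
Gen 3: crossing 1x2. Both 1&3? no. Sum: 0
Gen 4: crossing 2x1. Both 1&3? no. Sum: 0
Gen 5: crossing 1x2. Both 1&3? no. Sum: 0
Gen 6: crossing 2x1. Both 1&3? no. Sum: 0
Gen 7: crossing 2x3. Both 1&3? no. Sum: 0
Gen 8: crossing 3x2. Both 1&3? no. Sum: 0
Gen 9: crossing 1x2. Both 1&3? no. Sum: 0
Gen 10: crossing 2x1. Both 1&3? no. Sum: 0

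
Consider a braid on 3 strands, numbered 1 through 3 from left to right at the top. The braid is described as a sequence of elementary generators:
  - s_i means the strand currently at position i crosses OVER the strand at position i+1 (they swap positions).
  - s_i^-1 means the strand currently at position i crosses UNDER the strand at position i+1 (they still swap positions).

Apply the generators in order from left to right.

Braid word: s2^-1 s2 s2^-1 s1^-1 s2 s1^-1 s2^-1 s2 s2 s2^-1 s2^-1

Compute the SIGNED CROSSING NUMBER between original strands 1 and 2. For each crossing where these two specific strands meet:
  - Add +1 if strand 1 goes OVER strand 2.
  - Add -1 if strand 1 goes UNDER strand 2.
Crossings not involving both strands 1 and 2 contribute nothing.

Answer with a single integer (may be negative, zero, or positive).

Gen 1: crossing 2x3. Both 1&2? no. Sum: 0
Gen 2: crossing 3x2. Both 1&2? no. Sum: 0
Gen 3: crossing 2x3. Both 1&2? no. Sum: 0
Gen 4: crossing 1x3. Both 1&2? no. Sum: 0
Gen 5: 1 over 2. Both 1&2? yes. Contrib: +1. Sum: 1
Gen 6: crossing 3x2. Both 1&2? no. Sum: 1
Gen 7: crossing 3x1. Both 1&2? no. Sum: 1
Gen 8: crossing 1x3. Both 1&2? no. Sum: 1
Gen 9: crossing 3x1. Both 1&2? no. Sum: 1
Gen 10: crossing 1x3. Both 1&2? no. Sum: 1
Gen 11: crossing 3x1. Both 1&2? no. Sum: 1

Answer: 1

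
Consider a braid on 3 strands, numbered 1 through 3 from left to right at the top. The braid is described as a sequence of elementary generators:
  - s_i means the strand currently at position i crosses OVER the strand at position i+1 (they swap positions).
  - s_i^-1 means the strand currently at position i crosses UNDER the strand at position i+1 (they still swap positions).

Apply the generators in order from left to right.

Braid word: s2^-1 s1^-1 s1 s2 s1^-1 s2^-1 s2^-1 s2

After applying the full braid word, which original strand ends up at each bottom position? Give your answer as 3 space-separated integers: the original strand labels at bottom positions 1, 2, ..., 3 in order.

Answer: 2 3 1

Derivation:
Gen 1 (s2^-1): strand 2 crosses under strand 3. Perm now: [1 3 2]
Gen 2 (s1^-1): strand 1 crosses under strand 3. Perm now: [3 1 2]
Gen 3 (s1): strand 3 crosses over strand 1. Perm now: [1 3 2]
Gen 4 (s2): strand 3 crosses over strand 2. Perm now: [1 2 3]
Gen 5 (s1^-1): strand 1 crosses under strand 2. Perm now: [2 1 3]
Gen 6 (s2^-1): strand 1 crosses under strand 3. Perm now: [2 3 1]
Gen 7 (s2^-1): strand 3 crosses under strand 1. Perm now: [2 1 3]
Gen 8 (s2): strand 1 crosses over strand 3. Perm now: [2 3 1]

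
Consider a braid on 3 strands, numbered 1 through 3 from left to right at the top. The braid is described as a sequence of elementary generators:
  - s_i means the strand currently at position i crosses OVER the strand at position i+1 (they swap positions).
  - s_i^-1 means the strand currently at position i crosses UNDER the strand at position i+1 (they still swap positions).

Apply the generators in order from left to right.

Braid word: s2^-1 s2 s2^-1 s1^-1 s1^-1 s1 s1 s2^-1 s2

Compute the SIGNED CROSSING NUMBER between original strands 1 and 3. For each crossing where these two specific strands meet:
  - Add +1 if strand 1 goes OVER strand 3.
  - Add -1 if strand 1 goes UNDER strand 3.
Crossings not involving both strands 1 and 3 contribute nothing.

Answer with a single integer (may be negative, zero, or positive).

Answer: 0

Derivation:
Gen 1: crossing 2x3. Both 1&3? no. Sum: 0
Gen 2: crossing 3x2. Both 1&3? no. Sum: 0
Gen 3: crossing 2x3. Both 1&3? no. Sum: 0
Gen 4: 1 under 3. Both 1&3? yes. Contrib: -1. Sum: -1
Gen 5: 3 under 1. Both 1&3? yes. Contrib: +1. Sum: 0
Gen 6: 1 over 3. Both 1&3? yes. Contrib: +1. Sum: 1
Gen 7: 3 over 1. Both 1&3? yes. Contrib: -1. Sum: 0
Gen 8: crossing 3x2. Both 1&3? no. Sum: 0
Gen 9: crossing 2x3. Both 1&3? no. Sum: 0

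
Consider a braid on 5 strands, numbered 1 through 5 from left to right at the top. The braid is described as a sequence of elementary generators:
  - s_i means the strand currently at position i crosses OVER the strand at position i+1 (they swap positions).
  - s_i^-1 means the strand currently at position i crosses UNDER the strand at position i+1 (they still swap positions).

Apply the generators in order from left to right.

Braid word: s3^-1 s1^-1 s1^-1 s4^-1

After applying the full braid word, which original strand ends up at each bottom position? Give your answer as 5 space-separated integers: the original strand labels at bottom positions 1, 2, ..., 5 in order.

Answer: 1 2 4 5 3

Derivation:
Gen 1 (s3^-1): strand 3 crosses under strand 4. Perm now: [1 2 4 3 5]
Gen 2 (s1^-1): strand 1 crosses under strand 2. Perm now: [2 1 4 3 5]
Gen 3 (s1^-1): strand 2 crosses under strand 1. Perm now: [1 2 4 3 5]
Gen 4 (s4^-1): strand 3 crosses under strand 5. Perm now: [1 2 4 5 3]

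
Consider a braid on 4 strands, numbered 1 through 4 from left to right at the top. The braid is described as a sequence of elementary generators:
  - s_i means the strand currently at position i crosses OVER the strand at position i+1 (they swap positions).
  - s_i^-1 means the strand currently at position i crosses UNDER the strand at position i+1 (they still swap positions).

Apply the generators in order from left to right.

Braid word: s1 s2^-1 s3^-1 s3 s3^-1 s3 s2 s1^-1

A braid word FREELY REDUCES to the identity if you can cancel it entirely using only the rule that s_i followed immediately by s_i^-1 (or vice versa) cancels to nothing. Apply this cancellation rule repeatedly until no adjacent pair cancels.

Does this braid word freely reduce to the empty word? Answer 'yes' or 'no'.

Gen 1 (s1): push. Stack: [s1]
Gen 2 (s2^-1): push. Stack: [s1 s2^-1]
Gen 3 (s3^-1): push. Stack: [s1 s2^-1 s3^-1]
Gen 4 (s3): cancels prior s3^-1. Stack: [s1 s2^-1]
Gen 5 (s3^-1): push. Stack: [s1 s2^-1 s3^-1]
Gen 6 (s3): cancels prior s3^-1. Stack: [s1 s2^-1]
Gen 7 (s2): cancels prior s2^-1. Stack: [s1]
Gen 8 (s1^-1): cancels prior s1. Stack: []
Reduced word: (empty)

Answer: yes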